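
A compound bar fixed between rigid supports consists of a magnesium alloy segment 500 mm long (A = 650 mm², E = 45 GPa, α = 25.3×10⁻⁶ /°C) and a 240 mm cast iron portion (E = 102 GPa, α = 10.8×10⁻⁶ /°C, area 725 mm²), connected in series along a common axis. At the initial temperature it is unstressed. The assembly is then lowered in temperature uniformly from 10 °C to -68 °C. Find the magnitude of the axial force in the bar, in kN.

With the walls removed the bar would change length by δ_free = Σ αᵢΔT Lᵢ = 25.3×10⁻⁶×78×500 + 10.8×10⁻⁶×78×240 = 1.189 mm.
Since the ends are fixed, an axial force P builds up, equal in every segment, with P · Σ Lᵢ/(AᵢEᵢ) = δ_free.
The series flexibility is Σ Lᵢ/(AᵢEᵢ) = 500/(650×45×10³) + 240/(725×102×10³) = 2.034×10⁻⁵ mm/N.
Hence P = δ_free / Σ(L/AE) = 1.189/2.034×10⁻⁵ = 58.45 kN (tensile).

P ≈ 58.5 kN (tensile)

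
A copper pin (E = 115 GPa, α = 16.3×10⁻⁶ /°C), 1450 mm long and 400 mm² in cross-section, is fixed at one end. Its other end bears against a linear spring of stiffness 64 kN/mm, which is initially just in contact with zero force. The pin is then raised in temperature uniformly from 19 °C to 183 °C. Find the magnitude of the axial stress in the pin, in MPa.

If the spring were absent the pin would lengthen by αΔT L = 16.3×10⁻⁶ × 164 × 1450 = 3.876 mm.
Let P be the compressive force at the spring. The pin shortens elastically by PL/(AE) and the spring compresses by P/k; together these equal δ_free.
So P = δ_free / [L/(AE) + 1/k] = 3.876 / [ 1450/(400×115×10³) + 1/(64×10³) ].
P = 3.876 / 4.715×10⁻⁵ = 82210 N.
σ = P/A = 82210/400 = 205.5 MPa.

σ ≈ 206 MPa (compressive)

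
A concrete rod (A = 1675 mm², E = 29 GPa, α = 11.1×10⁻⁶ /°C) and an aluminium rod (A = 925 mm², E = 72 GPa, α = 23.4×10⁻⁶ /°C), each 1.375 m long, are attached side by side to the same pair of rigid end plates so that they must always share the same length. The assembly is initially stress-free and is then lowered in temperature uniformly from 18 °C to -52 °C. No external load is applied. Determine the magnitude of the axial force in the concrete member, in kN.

P ≈ 24.2 kN (compressive in the concrete)

Both members must finish at the same length. With the larger α, the aluminium tends to over-contract; the plates restrain it, putting the aluminium in tension and the concrete in compression. With no external load the two internal forces are equal and opposite, magnitude P.
Compatibility of the two members (thermal + elastic change equal): (α₁ − α₂)ΔT = P·[1/(A₁E₁) + 1/(A₂E₂)].
|α₁ − α₂|·ΔT = 12.3×10⁻⁶ × 70 = 0.000861.
1/(A₁E₁) + 1/(A₂E₂) = 1/(1675×29×10³) + 1/(925×72×10³) = 3.56×10⁻⁸ N⁻¹.
So P = 0.000861 / 3.56×10⁻⁸ = 24.18 kN.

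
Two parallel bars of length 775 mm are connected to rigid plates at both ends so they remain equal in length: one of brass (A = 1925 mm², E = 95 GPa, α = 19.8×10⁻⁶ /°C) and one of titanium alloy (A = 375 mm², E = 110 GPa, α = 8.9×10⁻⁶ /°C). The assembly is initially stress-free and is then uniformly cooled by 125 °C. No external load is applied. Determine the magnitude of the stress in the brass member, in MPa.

σ ≈ 23.8 MPa (tensile)

Equilibrium of a rigid end plate with no external load gives equal and opposite internal forces ±P in the two members. Since α_{brass} > α_{titanium alloy}, cooling drives the brass into tension and the titanium alloy into compression.
Setting the final lengths equal and cancelling L: (α₁ − α₂)ΔT = P/(A₁E₁) + P/(A₂E₂).
|α₁ − α₂|·ΔT = 10.9×10⁻⁶ × 125 = 0.001362.
1/(A₁E₁) + 1/(A₂E₂) = 1/(1925×95×10³) + 1/(375×110×10³) = 2.971×10⁻⁸ N⁻¹.
P = 0.001362 / 2.971×10⁻⁸ = 45860 N = 45.86 kN.
σ_{brass} = P/A₁ = 45860/1925 = 23.82 MPa, tensile.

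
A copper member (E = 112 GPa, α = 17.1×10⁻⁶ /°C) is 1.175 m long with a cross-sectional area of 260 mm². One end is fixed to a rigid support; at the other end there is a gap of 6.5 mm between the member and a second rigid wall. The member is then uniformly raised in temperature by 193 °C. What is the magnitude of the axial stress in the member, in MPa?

If the wall were absent the member would grow by αΔT L = 17.1×10⁻⁶ × 193 × 1175 = 3.878 mm.
This is smaller than the 6.5 mm clearance, so the member expands freely without reaching the stop — the stress is zero.

σ ≈ 0 MPa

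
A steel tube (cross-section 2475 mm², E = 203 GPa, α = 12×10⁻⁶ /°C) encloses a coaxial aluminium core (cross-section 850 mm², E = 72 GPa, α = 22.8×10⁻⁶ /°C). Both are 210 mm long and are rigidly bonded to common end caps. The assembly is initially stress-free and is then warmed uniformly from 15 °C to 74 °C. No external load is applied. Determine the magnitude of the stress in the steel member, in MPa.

σ ≈ 14 MPa (tensile)

Both members must finish at the same length. With the larger α, the aluminium tends to over-expand; the plates restrain it, putting the aluminium in compression and the steel in tension. With no external load the two internal forces are equal and opposite, magnitude P.
Equating the net (thermal + elastic) strains gives |α₁ − α₂|·ΔT = P·[1/(A₁E₁) + 1/(A₂E₂)].
|α₁ − α₂|·ΔT = 10.8×10⁻⁶ × 59 = 0.0006372.
1/(A₁E₁) + 1/(A₂E₂) = 1/(2475×203×10³) + 1/(850×72×10³) = 1.833×10⁻⁸ N⁻¹.
P = 0.0006372 / 1.833×10⁻⁸ = 34760 N = 34.76 kN.
σ_{steel} = P/A₁ = 34760/2475 = 14.05 MPa, tensile.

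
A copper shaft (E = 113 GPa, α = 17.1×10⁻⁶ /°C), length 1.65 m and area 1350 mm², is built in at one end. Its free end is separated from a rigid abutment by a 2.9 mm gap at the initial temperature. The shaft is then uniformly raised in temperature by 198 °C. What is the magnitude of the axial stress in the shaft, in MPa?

σ ≈ 184 MPa (compressive)

If the wall were absent the shaft would grow by αΔT L = 17.1×10⁻⁶ × 198 × 1650 = 5.587 mm.
This exceeds the 2.9 mm gap, so the wall pushes back. The portion of expansion that must be recovered elastically is δ_free − gap = 5.587 − 2.9 = 2.687 mm.
Compatibility: PL/(AE) = 2.687 mm, so σ = P/A = E × (2.687/1650) = 184 MPa.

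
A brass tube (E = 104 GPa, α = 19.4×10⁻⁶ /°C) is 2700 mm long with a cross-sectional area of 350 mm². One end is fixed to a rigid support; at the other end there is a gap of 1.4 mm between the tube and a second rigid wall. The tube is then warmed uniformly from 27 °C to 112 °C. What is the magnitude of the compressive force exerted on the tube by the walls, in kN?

If the wall were absent the tube would grow by αΔT L = 19.4×10⁻⁶ × 85 × 2700 = 4.452 mm.
This exceeds the 1.4 mm gap, so the wall pushes back. The portion of expansion that must be recovered elastically is δ_free − gap = 4.452 − 1.4 = 3.052 mm.
So σ = E(δ_free − g)/L = 104×10³ × 3.052/2700 = 117.6 MPa.
P = σA = 117.6 × 350 = 41.15 kN.

P ≈ 41.1 kN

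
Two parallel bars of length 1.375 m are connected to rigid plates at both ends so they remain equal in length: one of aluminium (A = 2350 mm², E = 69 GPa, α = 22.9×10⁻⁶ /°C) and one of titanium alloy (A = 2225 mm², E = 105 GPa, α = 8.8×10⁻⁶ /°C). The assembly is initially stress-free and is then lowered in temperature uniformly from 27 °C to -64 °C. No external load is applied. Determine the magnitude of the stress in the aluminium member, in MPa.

The aluminium has the larger α, so on cooling it would change length more than the titanium alloy if both were free. The rigid plates force a common final length, so the aluminium is put into tension and the titanium alloy into compression, with equal and opposite forces P (no external load).
Setting the final lengths equal and cancelling L: (α₁ − α₂)ΔT = P/(A₁E₁) + P/(A₂E₂).
|α₁ − α₂|·ΔT = 14.1×10⁻⁶ × 91 = 0.001283.
1/(A₁E₁) + 1/(A₂E₂) = 1/(2350×69×10³) + 1/(2225×105×10³) = 1.045×10⁻⁸ N⁻¹.
So P = 0.001283 / 1.045×10⁻⁸ = 122.8 kN.
σ_{aluminium} = P/A₁ = 122800/2350 = 52.26 MPa, tensile.

σ ≈ 52.3 MPa (tensile)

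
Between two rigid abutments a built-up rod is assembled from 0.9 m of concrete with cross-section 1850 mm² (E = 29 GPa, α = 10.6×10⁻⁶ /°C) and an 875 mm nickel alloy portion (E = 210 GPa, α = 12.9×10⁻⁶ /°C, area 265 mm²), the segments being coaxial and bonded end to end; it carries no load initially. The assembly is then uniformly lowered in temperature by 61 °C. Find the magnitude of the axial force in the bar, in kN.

P ≈ 39.1 kN (tensile)

Free thermal contraction of the whole bar: Σ αᵢΔT Lᵢ = 10.6×10⁻⁶×61×900 + 12.9×10⁻⁶×61×875 = 1.27 mm.
The walls prevent any net length change, so an axial force P (same in every segment) develops. Compatibility: P · Σ Lᵢ/(AᵢEᵢ) = δ_free.
The series flexibility is Σ Lᵢ/(AᵢEᵢ) = 900/(1850×29×10³) + 875/(265×210×10³) = 3.25×10⁻⁵ mm/N.
Hence P = δ_free / Σ(L/AE) = 1.27/3.25×10⁻⁵ = 39.09 kN (tensile).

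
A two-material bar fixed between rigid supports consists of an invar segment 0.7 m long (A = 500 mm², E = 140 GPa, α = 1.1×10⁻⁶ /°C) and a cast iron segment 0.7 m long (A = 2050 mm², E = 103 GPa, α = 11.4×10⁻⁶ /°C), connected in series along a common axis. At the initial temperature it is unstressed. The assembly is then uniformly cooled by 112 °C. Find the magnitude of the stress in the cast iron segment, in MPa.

σ ≈ 35.9 MPa (tensile)

If the supports were absent, the total length change would be Σ αᵢΔT Lᵢ = 1.1×10⁻⁶×112×700 + 11.4×10⁻⁶×112×700 = 0.98 mm.
The rigid supports impose zero overall length change; the single axial force P common to all segments must satisfy P Σ Lᵢ/(AᵢEᵢ) = δ_free.
The series flexibility is Σ Lᵢ/(AᵢEᵢ) = 700/(500×140×10³) + 700/(2050×103×10³) = 1.332×10⁻⁵ mm/N.
P = 0.98 / 1.332×10⁻⁵ = 73600 N = 73.6 kN, tensile.
σ_{cast iron} = P / A = 73600 / 2050 = 35.9 MPa.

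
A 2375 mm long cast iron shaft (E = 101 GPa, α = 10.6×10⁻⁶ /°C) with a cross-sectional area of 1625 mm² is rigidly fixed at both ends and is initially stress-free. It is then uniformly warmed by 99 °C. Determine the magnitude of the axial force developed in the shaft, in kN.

Full restraint means ε = 0, so the stress is σ = EαΔT = 101×10³ × 10.6×10⁻⁶ × 99 = 106 MPa.
Axial force P = σA = 106 × 1625 = 172200 N = 172.2 kN, compressive.

P ≈ 172 kN (compressive)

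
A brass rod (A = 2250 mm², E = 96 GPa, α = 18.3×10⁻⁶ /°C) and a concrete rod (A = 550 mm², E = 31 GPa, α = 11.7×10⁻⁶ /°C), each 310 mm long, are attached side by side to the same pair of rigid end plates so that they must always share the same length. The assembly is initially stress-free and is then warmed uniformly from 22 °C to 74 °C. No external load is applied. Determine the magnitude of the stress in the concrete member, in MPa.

The brass has the larger α, so on heating it would change length more than the concrete if both were free. The rigid plates force a common final length, so the brass is put into compression and the concrete into tension, with equal and opposite forces P (no external load).
Setting the final lengths equal and cancelling L: (α₁ − α₂)ΔT = P/(A₁E₁) + P/(A₂E₂).
|α₁ − α₂|·ΔT = 6.6×10⁻⁶ × 52 = 0.0003432.
1/(A₁E₁) + 1/(A₂E₂) = 1/(2250×96×10³) + 1/(550×31×10³) = 6.328×10⁻⁸ N⁻¹.
P = 0.0003432 / 6.328×10⁻⁸ = 5423 N = 5.423 kN.
σ_{concrete} = P/A₂ = 5423/550 = 9.861 MPa, tensile.

σ ≈ 9.86 MPa (tensile)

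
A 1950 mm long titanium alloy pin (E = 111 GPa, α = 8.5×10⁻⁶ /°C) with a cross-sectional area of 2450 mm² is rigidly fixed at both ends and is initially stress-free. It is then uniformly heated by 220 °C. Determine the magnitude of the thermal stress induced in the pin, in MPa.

σ ≈ 208 MPa (compressive)

Because both ends are immovable the net strain is zero, and the suppressed thermal strain is αΔT = 8.5×10⁻⁶ × 220 = 1870×10⁻⁶.
The stress required to suppress this strain is σ = Eε = 111×10³ × 1870×10⁻⁶ = 207.6 MPa, compressive since the pin is trying to expand.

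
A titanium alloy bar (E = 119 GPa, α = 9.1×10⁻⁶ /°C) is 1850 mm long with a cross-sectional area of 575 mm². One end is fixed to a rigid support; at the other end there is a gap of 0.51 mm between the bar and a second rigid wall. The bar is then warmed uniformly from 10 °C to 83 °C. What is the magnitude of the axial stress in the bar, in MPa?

σ ≈ 46.2 MPa (compressive)

Unrestrained expansion: δ_free = αΔT L = 9.1×10⁻⁶ × 73 × 1850 = 1.229 mm.
The gap closes (δ_free > 0.51 mm) and the wall then resists a further 1.229 − 0.51 = 0.719 mm of expansion.
Compatibility: PL/(AE) = 0.719 mm, so σ = P/A = E × (0.719/1850) = 46.25 MPa.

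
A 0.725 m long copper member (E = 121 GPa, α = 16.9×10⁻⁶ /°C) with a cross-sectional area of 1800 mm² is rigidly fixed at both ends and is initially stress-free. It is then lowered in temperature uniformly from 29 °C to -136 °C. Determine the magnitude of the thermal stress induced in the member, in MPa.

σ ≈ 337 MPa (tensile)

The supports are rigid, so the total axial strain is zero. The restrained thermal strain is ε = αΔT = 16.9×10⁻⁶ × 165 = 2788.5×10⁻⁶.
Hence σ = E·αΔT = 121×10³ × 2788.5×10⁻⁶ = 337.4 MPa, tensile.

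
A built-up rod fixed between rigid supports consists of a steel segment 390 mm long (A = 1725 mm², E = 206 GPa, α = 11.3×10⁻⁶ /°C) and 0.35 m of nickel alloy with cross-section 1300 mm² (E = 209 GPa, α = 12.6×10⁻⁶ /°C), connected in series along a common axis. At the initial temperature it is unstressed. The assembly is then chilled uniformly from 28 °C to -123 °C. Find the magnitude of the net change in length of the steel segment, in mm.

With the walls removed the bar would change length by δ_free = Σ αᵢΔT Lᵢ = 11.3×10⁻⁶×151×390 + 12.6×10⁻⁶×151×350 = 1.331 mm.
The rigid supports impose zero overall length change; the single axial force P common to all segments must satisfy P Σ Lᵢ/(AᵢEᵢ) = δ_free.
Σ Lᵢ/(AᵢEᵢ) = 390/(1725×206×10³) + 350/(1300×209×10³) = 2.386×10⁻⁶ mm/N.
Hence P = δ_free / Σ(L/AE) = 1.331/2.386×10⁻⁶ = 558.1 kN (tensile).
For the steel segment, free thermal change = 11.3×10⁻⁶×151×390 = 0.6655 mm and elastic change from P = 558100×390/(1725×206×10³) = 0.6125 mm; these oppose, so the net change is 0.053 mm (segment shortens).

|ΔL| ≈ 0.053 mm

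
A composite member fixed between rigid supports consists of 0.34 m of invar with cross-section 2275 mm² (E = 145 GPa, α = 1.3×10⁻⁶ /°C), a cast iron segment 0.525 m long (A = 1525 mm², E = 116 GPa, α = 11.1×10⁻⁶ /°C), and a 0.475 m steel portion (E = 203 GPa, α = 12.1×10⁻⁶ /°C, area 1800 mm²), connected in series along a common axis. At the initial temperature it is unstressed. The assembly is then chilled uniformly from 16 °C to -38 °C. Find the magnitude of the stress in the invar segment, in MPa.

Free thermal contraction of the whole bar: Σ αᵢΔT Lᵢ = 1.3×10⁻⁶×54×340 + 11.1×10⁻⁶×54×525 + 12.1×10⁻⁶×54×475 = 0.6489 mm.
The rigid supports impose zero overall length change; the single axial force P common to all segments must satisfy P Σ Lᵢ/(AᵢEᵢ) = δ_free.
The series flexibility is Σ Lᵢ/(AᵢEᵢ) = 340/(2275×145×10³) + 525/(1525×116×10³) + 475/(1800×203×10³) = 5.298×10⁻⁶ mm/N.
So P = 0.6489 / 5.298×10⁻⁶ = 122.5 kN, tensile.
σ_{invar} = P / A = 122500 / 2275 = 53.83 MPa.

σ ≈ 53.8 MPa (tensile)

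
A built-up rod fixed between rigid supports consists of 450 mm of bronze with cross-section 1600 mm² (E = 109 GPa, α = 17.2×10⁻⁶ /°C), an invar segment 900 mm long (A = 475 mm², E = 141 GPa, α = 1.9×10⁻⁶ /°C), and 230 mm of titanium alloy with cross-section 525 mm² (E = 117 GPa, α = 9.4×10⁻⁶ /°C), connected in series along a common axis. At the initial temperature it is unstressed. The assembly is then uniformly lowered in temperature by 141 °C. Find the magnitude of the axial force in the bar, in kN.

P ≈ 82.8 kN (tensile)

With the walls removed the bar would change length by δ_free = Σ αᵢΔT Lᵢ = 17.2×10⁻⁶×141×450 + 1.9×10⁻⁶×141×900 + 9.4×10⁻⁶×141×230 = 1.637 mm.
Since the ends are fixed, an axial force P builds up, equal in every segment, with P · Σ Lᵢ/(AᵢEᵢ) = δ_free.
Σ Lᵢ/(AᵢEᵢ) = 450/(1600×109×10³) + 900/(475×141×10³) + 230/(525×117×10³) = 1.976×10⁻⁵ mm/N.
Hence P = δ_free / Σ(L/AE) = 1.637/1.976×10⁻⁵ = 82.85 kN (tensile).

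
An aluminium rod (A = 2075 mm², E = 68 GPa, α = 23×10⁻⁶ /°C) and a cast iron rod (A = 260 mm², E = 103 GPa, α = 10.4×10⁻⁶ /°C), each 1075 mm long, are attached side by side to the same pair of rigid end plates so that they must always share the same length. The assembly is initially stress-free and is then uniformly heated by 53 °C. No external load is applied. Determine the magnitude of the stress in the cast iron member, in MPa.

The aluminium has the larger α, so on heating it would change length more than the cast iron if both were free. The rigid plates force a common final length, so the aluminium is put into compression and the cast iron into tension, with equal and opposite forces P (no external load).
Equating the net (thermal + elastic) strains gives |α₁ − α₂|·ΔT = P·[1/(A₁E₁) + 1/(A₂E₂)].
|α₁ − α₂|·ΔT = 12.6×10⁻⁶ × 53 = 0.0006678.
1/(A₁E₁) + 1/(A₂E₂) = 1/(2075×68×10³) + 1/(260×103×10³) = 4.443×10⁻⁸ N⁻¹.
P = 0.0006678 / 4.443×10⁻⁸ = 15030 N = 15.03 kN.
σ_{cast iron} = P/A₂ = 15030/260 = 57.81 MPa, tensile.

σ ≈ 57.8 MPa (tensile)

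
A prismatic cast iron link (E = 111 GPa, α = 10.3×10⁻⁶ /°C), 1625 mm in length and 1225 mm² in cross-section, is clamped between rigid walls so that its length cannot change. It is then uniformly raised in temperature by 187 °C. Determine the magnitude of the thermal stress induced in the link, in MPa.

Because both ends are immovable the net strain is zero, and the suppressed thermal strain is αΔT = 10.3×10⁻⁶ × 187 = 1926.1×10⁻⁶.
σ = EαΔT = 111×10³ × 10.3×10⁻⁶ × 187 = 213.8 MPa (compressive; the link is trying to expand).

σ ≈ 214 MPa (compressive)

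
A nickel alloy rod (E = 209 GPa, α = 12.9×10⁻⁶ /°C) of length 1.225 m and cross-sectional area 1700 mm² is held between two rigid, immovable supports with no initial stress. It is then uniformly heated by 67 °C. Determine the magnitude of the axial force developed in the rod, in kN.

P ≈ 307 kN (compressive)

Full restraint means ε = 0, so the stress is σ = EαΔT = 209×10³ × 12.9×10⁻⁶ × 67 = 180.6 MPa.
P = AEαΔT = 1700 × 209×10³ × 12.9×10⁻⁶ × 67 = 307.1 kN (compressive).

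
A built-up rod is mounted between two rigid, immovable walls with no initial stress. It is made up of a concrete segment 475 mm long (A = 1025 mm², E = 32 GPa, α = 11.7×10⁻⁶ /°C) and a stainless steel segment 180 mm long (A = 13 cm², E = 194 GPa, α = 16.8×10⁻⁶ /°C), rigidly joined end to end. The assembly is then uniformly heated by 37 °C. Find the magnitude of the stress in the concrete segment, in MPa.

σ ≈ 20.4 MPa (compressive)

With the walls removed the bar would change length by δ_free = Σ αᵢΔT Lᵢ = 11.7×10⁻⁶×37×475 + 16.8×10⁻⁶×37×180 = 0.3175 mm.
Since the ends are fixed, an axial force P builds up, equal in every segment, with P · Σ Lᵢ/(AᵢEᵢ) = δ_free.
Σ Lᵢ/(AᵢEᵢ) = 475/(1025×32×10³) + 180/(1300×194×10³) = 1.52×10⁻⁵ mm/N.
P = 0.3175 / 1.52×10⁻⁵ = 20900 N = 20.9 kN, compressive.
σ_{concrete} = P / A = 20900 / 1025 = 20.39 MPa.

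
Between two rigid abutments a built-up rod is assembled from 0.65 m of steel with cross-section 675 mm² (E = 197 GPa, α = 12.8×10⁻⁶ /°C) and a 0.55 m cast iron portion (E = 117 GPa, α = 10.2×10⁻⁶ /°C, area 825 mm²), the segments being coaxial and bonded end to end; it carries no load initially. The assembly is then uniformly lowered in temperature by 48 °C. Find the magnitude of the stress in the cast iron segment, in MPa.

Free thermal contraction of the whole bar: Σ αᵢΔT Lᵢ = 12.8×10⁻⁶×48×650 + 10.2×10⁻⁶×48×550 = 0.6686 mm.
The rigid supports impose zero overall length change; the single axial force P common to all segments must satisfy P Σ Lᵢ/(AᵢEᵢ) = δ_free.
The series flexibility is Σ Lᵢ/(AᵢEᵢ) = 650/(675×197×10³) + 550/(825×117×10³) = 1.059×10⁻⁵ mm/N.
Hence P = δ_free / Σ(L/AE) = 0.6686/1.059×10⁻⁵ = 63.16 kN (tensile).
σ_{cast iron} = P / A = 63160 / 825 = 76.56 MPa.

σ ≈ 76.6 MPa (tensile)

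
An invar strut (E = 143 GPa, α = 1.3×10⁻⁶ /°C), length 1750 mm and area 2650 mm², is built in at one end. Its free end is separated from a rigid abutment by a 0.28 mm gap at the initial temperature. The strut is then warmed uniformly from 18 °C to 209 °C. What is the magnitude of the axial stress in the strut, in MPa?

σ ≈ 12.6 MPa (compressive)

Free thermal elongation = αΔT L = 1.3×10⁻⁶ × 191 × 1750 = 0.4345 mm.
After closing the 0.28 mm clearance, 0.4345 − 0.28 = 0.1545 mm of expansion remains to be suppressed by the wall.
That suppressed elongation corresponds to σ = E·Δ/L = 143×10³ × 0.1545/1750 = 12.63 MPa.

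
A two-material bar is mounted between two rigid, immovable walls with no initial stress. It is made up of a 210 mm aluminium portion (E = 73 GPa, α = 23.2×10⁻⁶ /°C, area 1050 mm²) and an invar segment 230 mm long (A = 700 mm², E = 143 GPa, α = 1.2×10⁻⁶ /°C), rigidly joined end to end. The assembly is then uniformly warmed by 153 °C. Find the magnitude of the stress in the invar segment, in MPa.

If the supports were absent, the total length change would be Σ αᵢΔT Lᵢ = 23.2×10⁻⁶×153×210 + 1.2×10⁻⁶×153×230 = 0.7876 mm.
Since the ends are fixed, an axial force P builds up, equal in every segment, with P · Σ Lᵢ/(AᵢEᵢ) = δ_free.
Σ Lᵢ/(AᵢEᵢ) = 210/(1050×73×10³) + 230/(700×143×10³) = 5.037×10⁻⁶ mm/N.
Hence P = δ_free / Σ(L/AE) = 0.7876/5.037×10⁻⁶ = 156.4 kN (compressive).
σ_{invar} = P / A = 156400 / 700 = 223.4 MPa.

σ ≈ 223 MPa (compressive)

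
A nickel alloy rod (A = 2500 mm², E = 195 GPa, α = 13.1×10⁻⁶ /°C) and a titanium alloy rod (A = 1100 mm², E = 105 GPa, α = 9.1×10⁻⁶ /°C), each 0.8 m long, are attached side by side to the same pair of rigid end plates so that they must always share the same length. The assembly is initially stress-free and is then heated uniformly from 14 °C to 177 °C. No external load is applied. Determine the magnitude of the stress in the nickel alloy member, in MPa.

The nickel alloy has the larger α, so on heating it would change length more than the titanium alloy if both were free. The rigid plates force a common final length, so the nickel alloy is put into compression and the titanium alloy into tension, with equal and opposite forces P (no external load).
Equating the net (thermal + elastic) strains gives |α₁ − α₂|·ΔT = P·[1/(A₁E₁) + 1/(A₂E₂)].
|α₁ − α₂|·ΔT = 4×10⁻⁶ × 163 = 0.000652.
1/(A₁E₁) + 1/(A₂E₂) = 1/(2500×195×10³) + 1/(1100×105×10³) = 1.071×10⁻⁸ N⁻¹.
So P = 0.000652 / 1.071×10⁻⁸ = 60.88 kN.
σ_{nickel alloy} = P/A₁ = 60880/2500 = 24.35 MPa, compressive.

σ ≈ 24.4 MPa (compressive)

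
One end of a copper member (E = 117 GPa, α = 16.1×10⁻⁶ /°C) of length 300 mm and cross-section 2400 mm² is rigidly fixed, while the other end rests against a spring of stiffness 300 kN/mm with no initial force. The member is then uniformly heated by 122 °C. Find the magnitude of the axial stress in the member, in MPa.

σ ≈ 55.8 MPa (compressive)

Free thermal expansion: δ_free = αΔT L = 16.1×10⁻⁶ × 122 × 300 = 0.5893 mm.
Let P be the compressive force at the spring. The member shortens elastically by PL/(AE) and the spring compresses by P/k; together these equal δ_free.
So P = δ_free / [L/(AE) + 1/k] = 0.5893 / [ 300/(2400×117×10³) + 1/(300×10³) ].
P = 0.5893 / 4.402×10⁻⁶ = 133900 N.
σ = P/A = 133900/2400 = 55.78 MPa.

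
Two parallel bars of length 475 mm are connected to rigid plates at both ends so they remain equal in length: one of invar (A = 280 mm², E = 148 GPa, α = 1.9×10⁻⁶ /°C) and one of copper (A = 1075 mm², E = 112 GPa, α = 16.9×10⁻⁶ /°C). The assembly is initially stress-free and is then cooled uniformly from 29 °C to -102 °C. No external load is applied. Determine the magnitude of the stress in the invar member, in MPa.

σ ≈ 216 MPa (compressive)

The copper has the larger α, so on cooling it would change length more than the invar if both were free. The rigid plates force a common final length, so the copper is put into tension and the invar into compression, with equal and opposite forces P (no external load).
Setting the final lengths equal and cancelling L: (α₁ − α₂)ΔT = P/(A₁E₁) + P/(A₂E₂).
|α₁ − α₂|·ΔT = 15×10⁻⁶ × 131 = 0.001965.
1/(A₁E₁) + 1/(A₂E₂) = 1/(280×148×10³) + 1/(1075×112×10³) = 3.244×10⁻⁸ N⁻¹.
P = 0.001965 / 3.244×10⁻⁸ = 60580 N = 60.58 kN.
σ_{invar} = P/A₁ = 60580/280 = 216.4 MPa, compressive.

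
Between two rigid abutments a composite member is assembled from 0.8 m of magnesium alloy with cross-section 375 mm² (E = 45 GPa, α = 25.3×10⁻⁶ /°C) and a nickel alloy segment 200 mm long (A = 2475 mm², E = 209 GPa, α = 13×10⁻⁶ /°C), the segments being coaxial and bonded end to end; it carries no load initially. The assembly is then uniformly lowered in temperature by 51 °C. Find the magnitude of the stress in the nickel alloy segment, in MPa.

If the supports were absent, the total length change would be Σ αᵢΔT Lᵢ = 25.3×10⁻⁶×51×800 + 13×10⁻⁶×51×200 = 1.165 mm.
The walls prevent any net length change, so an axial force P (same in every segment) develops. Compatibility: P · Σ Lᵢ/(AᵢEᵢ) = δ_free.
The series flexibility is Σ Lᵢ/(AᵢEᵢ) = 800/(375×45×10³) + 200/(2475×209×10³) = 4.779×10⁻⁵ mm/N.
P = 1.165 / 4.779×10⁻⁵ = 24370 N = 24.37 kN, tensile.
σ_{nickel alloy} = P / A = 24370 / 2475 = 9.847 MPa.

σ ≈ 9.85 MPa (tensile)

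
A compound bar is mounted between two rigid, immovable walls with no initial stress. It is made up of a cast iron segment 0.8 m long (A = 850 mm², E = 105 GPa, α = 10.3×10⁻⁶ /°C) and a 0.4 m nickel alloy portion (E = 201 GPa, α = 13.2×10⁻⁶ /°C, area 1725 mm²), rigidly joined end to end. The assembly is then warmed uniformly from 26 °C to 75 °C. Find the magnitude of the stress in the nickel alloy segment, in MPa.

σ ≈ 38 MPa (compressive)

With the walls removed the bar would change length by δ_free = Σ αᵢΔT Lᵢ = 10.3×10⁻⁶×49×800 + 13.2×10⁻⁶×49×400 = 0.6625 mm.
The walls prevent any net length change, so an axial force P (same in every segment) develops. Compatibility: P · Σ Lᵢ/(AᵢEᵢ) = δ_free.
Σ Lᵢ/(AᵢEᵢ) = 800/(850×105×10³) + 400/(1725×201×10³) = 1.012×10⁻⁵ mm/N.
P = 0.6625 / 1.012×10⁻⁵ = 65480 N = 65.48 kN, compressive.
σ_{nickel alloy} = P / A = 65480 / 1725 = 37.96 MPa.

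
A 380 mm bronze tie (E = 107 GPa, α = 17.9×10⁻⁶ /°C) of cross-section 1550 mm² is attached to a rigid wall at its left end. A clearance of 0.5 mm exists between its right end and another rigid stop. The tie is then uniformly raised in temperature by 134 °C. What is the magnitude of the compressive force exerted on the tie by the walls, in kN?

P ≈ 180 kN

Unrestrained expansion: δ_free = αΔT L = 17.9×10⁻⁶ × 134 × 380 = 0.9115 mm.
The gap closes (δ_free > 0.5 mm) and the wall then resists a further 0.9115 − 0.5 = 0.4115 mm of expansion.
That suppressed elongation corresponds to σ = E·Δ/L = 107×10³ × 0.4115/380 = 115.9 MPa.
P = σA = 115.9 × 1550 = 179.6 kN.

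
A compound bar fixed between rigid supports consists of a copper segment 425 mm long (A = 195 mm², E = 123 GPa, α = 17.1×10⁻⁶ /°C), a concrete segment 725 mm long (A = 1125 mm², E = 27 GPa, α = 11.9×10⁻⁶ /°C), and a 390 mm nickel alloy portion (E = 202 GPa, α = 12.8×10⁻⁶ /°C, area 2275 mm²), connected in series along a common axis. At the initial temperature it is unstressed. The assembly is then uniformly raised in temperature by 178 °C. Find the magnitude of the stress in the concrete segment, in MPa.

σ ≈ 77.9 MPa (compressive)

With the walls removed the bar would change length by δ_free = Σ αᵢΔT Lᵢ = 17.1×10⁻⁶×178×425 + 11.9×10⁻⁶×178×725 + 12.8×10⁻⁶×178×390 = 3.718 mm.
Since the ends are fixed, an axial force P builds up, equal in every segment, with P · Σ Lᵢ/(AᵢEᵢ) = δ_free.
Σ Lᵢ/(AᵢEᵢ) = 425/(195×123×10³) + 725/(1125×27×10³) + 390/(2275×202×10³) = 4.244×10⁻⁵ mm/N.
P = 3.718 / 4.244×10⁻⁵ = 87610 N = 87.61 kN, compressive.
σ_{concrete} = P / A = 87610 / 1125 = 77.88 MPa.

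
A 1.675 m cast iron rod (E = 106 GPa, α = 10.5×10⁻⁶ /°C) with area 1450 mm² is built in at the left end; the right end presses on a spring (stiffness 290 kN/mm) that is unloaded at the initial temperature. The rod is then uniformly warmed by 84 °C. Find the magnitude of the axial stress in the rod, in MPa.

If the spring were absent the rod would lengthen by αΔT L = 10.5×10⁻⁶ × 84 × 1675 = 1.477 mm.
With a force P in the spring, the elastic change of the rod is PL/(AE) and that of the spring is P/k; compatibility requires their sum to equal δ_free.
P [ L/(AE) + 1/k ] = δ_free → P [ 1675/(1450×106×10³) + 1/(290×10³) ] = 1.477.
P = 1.477 / 1.435×10⁻⁵ = 103000 N.
σ = P/A = 103000/1450 = 71.02 MPa.

σ ≈ 71 MPa (compressive)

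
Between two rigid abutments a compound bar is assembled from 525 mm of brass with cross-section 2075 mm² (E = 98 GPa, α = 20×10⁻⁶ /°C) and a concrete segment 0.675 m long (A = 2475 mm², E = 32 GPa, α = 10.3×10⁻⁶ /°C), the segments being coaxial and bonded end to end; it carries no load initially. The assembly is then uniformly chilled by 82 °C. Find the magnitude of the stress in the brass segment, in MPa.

If the supports were absent, the total length change would be Σ αᵢΔT Lᵢ = 20×10⁻⁶×82×525 + 10.3×10⁻⁶×82×675 = 1.431 mm.
Since the ends are fixed, an axial force P builds up, equal in every segment, with P · Σ Lᵢ/(AᵢEᵢ) = δ_free.
The series flexibility is Σ Lᵢ/(AᵢEᵢ) = 525/(2075×98×10³) + 675/(2475×32×10³) = 1.11×10⁻⁵ mm/N.
Hence P = δ_free / Σ(L/AE) = 1.431/1.11×10⁻⁵ = 128.9 kN (tensile).
σ_{brass} = P / A = 128900 / 2075 = 62.11 MPa.

σ ≈ 62.1 MPa (tensile)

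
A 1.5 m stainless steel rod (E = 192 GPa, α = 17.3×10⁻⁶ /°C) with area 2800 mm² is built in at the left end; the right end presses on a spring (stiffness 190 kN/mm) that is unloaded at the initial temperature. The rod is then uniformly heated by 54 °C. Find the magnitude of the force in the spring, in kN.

If the spring were absent the rod would lengthen by αΔT L = 17.3×10⁻⁶ × 54 × 1500 = 1.401 mm.
With a force P in the spring, the elastic change of the rod is PL/(AE) and that of the spring is P/k; compatibility requires their sum to equal δ_free.
So P = δ_free / [L/(AE) + 1/k] = 1.401 / [ 1500/(2800×192×10³) + 1/(190×10³) ].
P = 1.401 / 8.053×10⁻⁶ = 174000 N.

P ≈ 174 kN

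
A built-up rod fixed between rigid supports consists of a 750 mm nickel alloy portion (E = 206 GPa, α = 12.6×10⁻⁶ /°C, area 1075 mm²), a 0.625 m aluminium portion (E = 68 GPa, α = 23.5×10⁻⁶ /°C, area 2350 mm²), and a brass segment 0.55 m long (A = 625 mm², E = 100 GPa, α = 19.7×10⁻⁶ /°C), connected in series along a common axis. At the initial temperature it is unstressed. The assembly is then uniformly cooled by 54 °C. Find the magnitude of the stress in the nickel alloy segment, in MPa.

If the supports were absent, the total length change would be Σ αᵢΔT Lᵢ = 12.6×10⁻⁶×54×750 + 23.5×10⁻⁶×54×625 + 19.7×10⁻⁶×54×550 = 1.889 mm.
The rigid supports impose zero overall length change; the single axial force P common to all segments must satisfy P Σ Lᵢ/(AᵢEᵢ) = δ_free.
The series flexibility is Σ Lᵢ/(AᵢEᵢ) = 750/(1075×206×10³) + 625/(2350×68×10³) + 550/(625×100×10³) = 1.61×10⁻⁵ mm/N.
P = 1.889 / 1.61×10⁻⁵ = 117300 N = 117.3 kN, tensile.
σ_{nickel alloy} = P / A = 117300 / 1075 = 109.1 MPa.

σ ≈ 109 MPa (tensile)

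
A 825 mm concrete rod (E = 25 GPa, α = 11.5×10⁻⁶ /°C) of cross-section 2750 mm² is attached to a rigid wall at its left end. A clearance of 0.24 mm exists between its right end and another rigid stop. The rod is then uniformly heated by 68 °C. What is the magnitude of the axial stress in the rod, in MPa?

σ ≈ 12.3 MPa (compressive)

Unrestrained expansion: δ_free = αΔT L = 11.5×10⁻⁶ × 68 × 825 = 0.6452 mm.
The gap closes (δ_free > 0.24 mm) and the wall then resists a further 0.6452 − 0.24 = 0.4052 mm of expansion.
Compatibility: PL/(AE) = 0.4052 mm, so σ = P/A = E × (0.4052/825) = 12.28 MPa.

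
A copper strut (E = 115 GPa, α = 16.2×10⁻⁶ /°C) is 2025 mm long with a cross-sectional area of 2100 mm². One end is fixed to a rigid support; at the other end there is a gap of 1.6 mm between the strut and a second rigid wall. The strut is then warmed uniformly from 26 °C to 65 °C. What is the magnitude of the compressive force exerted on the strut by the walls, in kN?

If the wall were absent the strut would grow by αΔT L = 16.2×10⁻⁶ × 39 × 2025 = 1.279 mm.
This is smaller than the 1.6 mm clearance, so the strut expands freely without reaching the stop — the stress is zero.

P ≈ 0 kN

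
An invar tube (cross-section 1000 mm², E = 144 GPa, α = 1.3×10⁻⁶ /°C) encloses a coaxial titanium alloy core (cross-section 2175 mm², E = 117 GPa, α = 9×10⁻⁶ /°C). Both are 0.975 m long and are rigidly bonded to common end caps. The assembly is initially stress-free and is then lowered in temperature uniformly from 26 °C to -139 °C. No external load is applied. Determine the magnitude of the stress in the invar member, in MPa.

σ ≈ 117 MPa (compressive)

The titanium alloy has the larger α, so on cooling it would change length more than the invar if both were free. The rigid plates force a common final length, so the titanium alloy is put into tension and the invar into compression, with equal and opposite forces P (no external load).
Setting the final lengths equal and cancelling L: (α₁ − α₂)ΔT = P/(A₁E₁) + P/(A₂E₂).
|α₁ − α₂|·ΔT = 7.7×10⁻⁶ × 165 = 0.00127.
1/(A₁E₁) + 1/(A₂E₂) = 1/(1000×144×10³) + 1/(2175×117×10³) = 1.087×10⁻⁸ N⁻¹.
P = 0.00127 / 1.087×10⁻⁸ = 116800 N = 116.8 kN.
σ_{invar} = P/A₁ = 116800/1000 = 116.8 MPa, compressive.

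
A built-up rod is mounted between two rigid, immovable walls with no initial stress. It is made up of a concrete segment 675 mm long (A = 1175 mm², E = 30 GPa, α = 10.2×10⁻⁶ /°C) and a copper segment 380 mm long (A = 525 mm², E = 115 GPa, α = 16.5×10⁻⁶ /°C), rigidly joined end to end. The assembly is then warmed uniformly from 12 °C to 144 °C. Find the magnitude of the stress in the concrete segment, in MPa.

If the supports were absent, the total length change would be Σ αᵢΔT Lᵢ = 10.2×10⁻⁶×132×675 + 16.5×10⁻⁶×132×380 = 1.736 mm.
The walls prevent any net length change, so an axial force P (same in every segment) develops. Compatibility: P · Σ Lᵢ/(AᵢEᵢ) = δ_free.
The series flexibility is Σ Lᵢ/(AᵢEᵢ) = 675/(1175×30×10³) + 380/(525×115×10³) = 2.544×10⁻⁵ mm/N.
So P = 1.736 / 2.544×10⁻⁵ = 68.25 kN, compressive.
σ_{concrete} = P / A = 68250 / 1175 = 58.08 MPa.

σ ≈ 58.1 MPa (compressive)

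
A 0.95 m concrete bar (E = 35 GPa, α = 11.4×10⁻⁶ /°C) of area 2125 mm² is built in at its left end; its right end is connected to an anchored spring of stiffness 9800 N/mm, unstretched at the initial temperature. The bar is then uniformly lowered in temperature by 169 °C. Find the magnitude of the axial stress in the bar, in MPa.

If the spring were absent the bar would shorten by αΔT L = 11.4×10⁻⁶ × 169 × 950 = 1.83 mm.
With a force P in the spring, the elastic change of the bar is PL/(AE) and that of the spring is P/k; compatibility requires their sum to equal δ_free.
So P = δ_free / [L/(AE) + 1/k] = 1.83 / [ 950/(2125×35×10³) + 1/(9800) ].
P = 1.83 / 0.0001148 = 15940 N.
σ = P/A = 15940/2125 = 7.502 MPa.

σ ≈ 7.5 MPa (tensile)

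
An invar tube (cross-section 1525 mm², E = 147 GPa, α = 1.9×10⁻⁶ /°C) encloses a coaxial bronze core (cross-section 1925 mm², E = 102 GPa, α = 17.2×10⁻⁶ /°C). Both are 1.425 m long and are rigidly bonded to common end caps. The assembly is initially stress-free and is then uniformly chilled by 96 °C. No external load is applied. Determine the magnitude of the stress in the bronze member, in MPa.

Both members must finish at the same length. With the larger α, the bronze tends to over-contract; the plates restrain it, putting the bronze in tension and the invar in compression. With no external load the two internal forces are equal and opposite, magnitude P.
Compatibility of the two members (thermal + elastic change equal): (α₁ − α₂)ΔT = P·[1/(A₁E₁) + 1/(A₂E₂)].
|α₁ − α₂|·ΔT = 15.3×10⁻⁶ × 96 = 0.001469.
1/(A₁E₁) + 1/(A₂E₂) = 1/(1525×147×10³) + 1/(1925×102×10³) = 9.554×10⁻⁹ N⁻¹.
P = 0.001469 / 9.554×10⁻⁹ = 153700 N = 153.7 kN.
σ_{bronze} = P/A₂ = 153700/1925 = 79.87 MPa, tensile.

σ ≈ 79.9 MPa (tensile)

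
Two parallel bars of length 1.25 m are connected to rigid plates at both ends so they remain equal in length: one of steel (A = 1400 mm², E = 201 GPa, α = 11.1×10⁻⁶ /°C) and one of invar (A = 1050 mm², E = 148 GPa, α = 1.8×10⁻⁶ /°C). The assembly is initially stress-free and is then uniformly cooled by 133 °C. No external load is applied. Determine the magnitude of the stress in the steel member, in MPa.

The steel has the larger α, so on cooling it would change length more than the invar if both were free. The rigid plates force a common final length, so the steel is put into tension and the invar into compression, with equal and opposite forces P (no external load).
Setting the final lengths equal and cancelling L: (α₁ − α₂)ΔT = P/(A₁E₁) + P/(A₂E₂).
|α₁ − α₂|·ΔT = 9.3×10⁻⁶ × 133 = 0.001237.
1/(A₁E₁) + 1/(A₂E₂) = 1/(1400×201×10³) + 1/(1050×148×10³) = 9.989×10⁻⁹ N⁻¹.
So P = 0.001237 / 9.989×10⁻⁹ = 123.8 kN.
σ_{steel} = P/A₁ = 123800/1400 = 88.45 MPa, tensile.

σ ≈ 88.5 MPa (tensile)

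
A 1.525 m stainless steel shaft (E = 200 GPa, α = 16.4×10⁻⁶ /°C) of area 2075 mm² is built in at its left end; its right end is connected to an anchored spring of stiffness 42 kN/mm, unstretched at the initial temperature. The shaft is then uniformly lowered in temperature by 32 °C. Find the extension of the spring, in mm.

The unrestrained thermal change is αΔT L = 16.4×10⁻⁶ × 32 × 1525 = 0.8003 mm.
Let P be the tensile force in the spring. The shaft extends elastically by PL/(AE) and the spring stretches by P/k; together these equal δ_free.
So P = δ_free / [L/(AE) + 1/k] = 0.8003 / [ 1525/(2075×200×10³) + 1/(42×10³) ].
P = 0.8003 / 2.748×10⁻⁵ = 29120 N.
Spring extension = P/k = 29120/(42×10³) = 0.6933 mm.

δ ≈ 0.693 mm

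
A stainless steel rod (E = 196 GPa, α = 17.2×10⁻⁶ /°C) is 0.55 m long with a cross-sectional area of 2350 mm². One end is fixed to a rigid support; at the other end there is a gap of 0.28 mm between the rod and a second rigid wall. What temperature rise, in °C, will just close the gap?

The gap closes when αΔT L = 0.28 mm, since the rod is still unstressed at that instant.
So ΔT = g/(αL) = 0.28/(17.2×10⁻⁶ × 550) = 29.6 °C.

ΔT ≈ 29.6 °C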